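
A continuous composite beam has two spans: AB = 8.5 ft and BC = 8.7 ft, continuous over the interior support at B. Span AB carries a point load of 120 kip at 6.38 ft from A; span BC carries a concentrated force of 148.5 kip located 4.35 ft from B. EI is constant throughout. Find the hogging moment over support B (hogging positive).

M_B = 205.1 kip·ft

Take M_B as the redundant. Released structure: two simple spans AB and BC with a hinge at B.
Rotations at B on the released spans (each span's end-slope, ×1/EI):
  span AB: point load 120 at a = 6.38: Pab(L + a)/(6LEI) = 473.6/EI
  span BC: point load 148.5 at a = 4.35: Pab(L + b)/(6LEI) = 702.5/EI
  relative rotation θ_0 = (473.6 + 702.5)/EI = 1176/EI
A unit hogging moment at B produces rotation L₁/(3EI) + L₂/(3EI) = 5.733/EI.
Compatibility: M_B·(L₁+L₂)/(3EI) = θ_0, giving M_B = 205.1 kip·ft (hogging).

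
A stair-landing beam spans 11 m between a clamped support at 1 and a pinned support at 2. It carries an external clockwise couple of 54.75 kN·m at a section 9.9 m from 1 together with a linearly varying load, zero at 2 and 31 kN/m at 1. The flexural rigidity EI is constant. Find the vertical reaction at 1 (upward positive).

R_1 = 129 kN

Remove the prop at 2; the released (primary) structure is a cantilever built in at 1.
Free-end deflection of the primary structure under the applied loading (downward +):
  clockwise couple 54.75 at a = 9.9: M₀a(2L − a)/(2EI) = 3279/EI
  triangular load, peak 31 at the fixed end: w₀L⁴/(30EI) = 15129/EI
  δ_0 = 18408/EI
Flexibility coefficient — unit upward force at 2: δ_{22} = L³/(3EI) = 443.7/EI.
Compatibility at 2: δ_0 − R_2·δ_{22} = 0, so R_2 = 18408/443.7 = 41.49 kN.
Vertical equilibrium: R_1 = ΣP − R_2 = 170.5 − 41.49 = 129 kN.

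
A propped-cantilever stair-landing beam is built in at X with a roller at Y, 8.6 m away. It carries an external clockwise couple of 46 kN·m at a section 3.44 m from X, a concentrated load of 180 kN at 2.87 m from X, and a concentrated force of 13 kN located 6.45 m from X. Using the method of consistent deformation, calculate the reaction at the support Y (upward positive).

Remove the prop at Y; the released (primary) structure is a cantilever built in at X.
Downward deflection at the released point Y due to the loads:
  clockwise couple 46 at a = 3.44: M₀a(2L − a)/(2EI) = 1089/EI
  point load 180 at a = 2.87: Pa²(3L − a)/(6EI) = 5666/EI
  point load 13 at a = 6.45: Pa²(3L − a)/(6EI) = 1744/EI
  δ_0 = 8499/EI
Tip deflection under a unit load at Y: L³/(3EI) = 212/EI.
The prop prevents deflection at Y: R_Y = δ_0/δ_{YY} = 8499/212 = 40.09 kN.

R_Y = 40.09 kN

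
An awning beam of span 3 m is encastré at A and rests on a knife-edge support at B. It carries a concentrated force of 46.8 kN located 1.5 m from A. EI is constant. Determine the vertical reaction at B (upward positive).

R_B = 14.62 kN

Remove the prop at B; the released (primary) structure is a cantilever built in at A.
Deflection at B on the released cantilever, summing each load's contribution:
  point load 46.8 at a = 1.5: Pa²(3L − a)/(6EI) = 131.6/EI
Flexibility coefficient — unit upward force at B: δ_{BB} = L³/(3EI) = 9/EI.
The prop prevents deflection at B: R_B = δ_0/δ_{BB} = 131.6/9 = 14.62 kN.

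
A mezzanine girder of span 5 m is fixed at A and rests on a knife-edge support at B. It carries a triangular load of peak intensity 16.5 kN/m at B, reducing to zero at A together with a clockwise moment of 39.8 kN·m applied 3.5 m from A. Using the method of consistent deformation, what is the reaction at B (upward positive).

Take the reaction at B as the redundant and release it; the primary structure is a cantilever fixed at A.
Downward deflection at the released point B due to the loads:
  triangular load, peak 16.5 at the free end: 11w₀L⁴/(120EI) = 945.3/EI
  clockwise couple 39.8 at a = 3.5: M₀a(2L − a)/(2EI) = 452.7/EI
  δ_0 = 1398/EI
Tip deflection under a unit load at B: L³/(3EI) = 41.67/EI.
Compatibility at B: δ_0 − R_B·δ_{BB} = 0, so R_B = 1398/41.67 = 33.55 kN.

R_B = 33.55 kN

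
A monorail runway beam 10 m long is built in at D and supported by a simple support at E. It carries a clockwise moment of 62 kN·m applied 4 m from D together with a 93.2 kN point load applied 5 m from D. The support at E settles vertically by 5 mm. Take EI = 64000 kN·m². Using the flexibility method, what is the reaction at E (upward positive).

Remove the prop at E; the released (primary) structure is a cantilever built in at D.
Free-end deflection of the primary structure under the applied loading (downward +):
  clockwise couple 62 at a = 4: M₀a(2L − a)/(2EI) = 1984/EI
  point load 93.2 at a = 5: Pa²(3L − a)/(6EI) = 9708/EI
  δ_0 = 11692/EI
Tip deflection under a unit load at E: L³/(3EI) = 333.3/EI.
With EI = 64000 kN·m²: δ_0 = 0.18269 m and δ_{EE} = 0.005208 m/kN.
Compatibility — the beam at E must follow the support down by 0.005 m: δ_0 − R_E·δ_{EE} = 0.005, so R_E = (0.18269 − 0.005)/0.005208 = 34.12 kN.

R_E = 34.12 kN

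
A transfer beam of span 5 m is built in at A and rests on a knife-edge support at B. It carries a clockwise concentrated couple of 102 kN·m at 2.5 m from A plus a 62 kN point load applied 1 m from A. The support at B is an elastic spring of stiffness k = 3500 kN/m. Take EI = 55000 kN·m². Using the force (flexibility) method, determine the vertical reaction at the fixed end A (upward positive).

Release the roller at B. Primary structure: cantilever fixed at A.
Deflection at B on the released cantilever, summing each load's contribution:
  clockwise couple 102 at a = 2.5: M₀a(2L − a)/(2EI) = 956.2/EI
  point load 62 at a = 1: Pa²(3L − a)/(6EI) = 144.7/EI
  δ_0 = 1101/EI
Tip deflection under a unit load at B: L³/(3EI) = 41.67/EI.
With EI = 55000 kN·m²: δ_0 = 0.020017 m and δ_{BB} = 0.000758 m/kN.
Compatibility — the spring shortens by R_B/k under the reaction it provides: δ_0 − R_B·δ_{BB} = R_B/k. With 1/k = 0.000286 m/kN, R_B = δ_0 / (δ_{BB} + 1/k) = 0.020017 / (0.000758 + 0.000286) = 19.19 kN.
Vertical equilibrium: R_A = ΣP − R_B = 62 − 19.19 = 42.81 kN.

R_A = 42.81 kN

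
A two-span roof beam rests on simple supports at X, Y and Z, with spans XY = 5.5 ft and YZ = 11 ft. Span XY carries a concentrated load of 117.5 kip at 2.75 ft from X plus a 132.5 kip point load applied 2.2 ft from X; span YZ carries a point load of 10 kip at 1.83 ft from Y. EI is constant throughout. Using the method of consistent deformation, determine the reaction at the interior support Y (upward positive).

R_Y = 144.8 kip

Release continuity at Y by inserting a hinge; the redundant is the internal moment M_Y. The primary structure is two simply-supported spans XY and YZ.
End slopes at the hinge Y, treating each span as simply supported:
  span XY: point load 117.5 at a = 2.75: Pab(L + a)/(6LEI) = 222.1/EI
  span XY: point load 132.5 at a = 2.2: Pab(L + a)/(6LEI) = 224.5/EI
  span YZ: point load 10 at a = 1.83: Pab(L + b)/(6LEI) = 51.28/EI
  relative rotation θ_0 = (446.6 + 51.28)/EI = 497.9/EI
A unit hogging moment at Y produces rotation L₁/(3EI) + L₂/(3EI) = 5.5/EI.
Compatibility: M_Y·(L₁+L₂)/(3EI) = θ_0, giving M_Y = 90.52 kip·ft (hogging).
Span XY, ΣM about X with M_Y applied at Y: R_Y^{XY}·5.5 = 614.6 + 90.52, so R_Y^{XY} = 128.2 kip and R_X = 250 − 128.2 = 121.8 kip.
Span YZ, ΣM about Z: R_Y^{YZ}·11 = 91.7 + 90.52, so R_Y^{YZ} = 16.57 kip and R_Z = 10 − 16.57 = -6.566 kip.
R_Y = 128.2 + 16.57 = 144.8 kip.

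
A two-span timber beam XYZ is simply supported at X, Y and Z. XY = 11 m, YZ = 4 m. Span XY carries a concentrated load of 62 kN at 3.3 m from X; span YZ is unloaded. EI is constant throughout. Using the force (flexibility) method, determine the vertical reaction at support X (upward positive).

Take M_Y as the redundant. Released structure: two simple spans XY and YZ with a hinge at Y.
Rotations at Y on the released spans (each span's end-slope, ×1/EI):
  span XY: point load 62 at a = 3.3: Pab(L + a)/(6LEI) = 341.3/EI
  relative rotation θ_0 = (341.3 + 0)/EI = 341.3/EI
A unit hogging moment at Y produces rotation L₁/(3EI) + L₂/(3EI) = 5/EI.
Slope continuity at Y: θ_0 = M_Y·5/EI, so M_Y = 341.3/5 = 68.27 kN·m (hogging).
Span XY, ΣM about X with M_Y applied at Y: R_Y^{XY}·11 = 204.6 + 68.27, so R_Y^{XY} = 24.81 kN and R_X = 62 − 24.81 = 37.19 kN.

R_X = 37.19 kN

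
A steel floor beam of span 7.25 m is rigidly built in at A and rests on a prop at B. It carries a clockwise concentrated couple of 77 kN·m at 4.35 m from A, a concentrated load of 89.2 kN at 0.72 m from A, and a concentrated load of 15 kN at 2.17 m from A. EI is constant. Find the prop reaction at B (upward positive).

Choose R_B as the redundant. The primary structure is the cantilever fixed at A.
Downward deflection at the released point B due to the loads:
  clockwise couple 77 at a = 4.35: M₀a(2L − a)/(2EI) = 1700/EI
  point load 89.2 at a = 0.72: Pa²(3L − a)/(6EI) = 162.1/EI
  point load 15 at a = 2.17: Pa²(3L − a)/(6EI) = 230.5/EI
  δ_0 = 2092/EI
Tip deflection under a unit load at B: L³/(3EI) = 127/EI.
The prop prevents deflection at B: R_B = δ_0/δ_{BB} = 2092/127 = 16.47 kN.

R_B = 16.47 kN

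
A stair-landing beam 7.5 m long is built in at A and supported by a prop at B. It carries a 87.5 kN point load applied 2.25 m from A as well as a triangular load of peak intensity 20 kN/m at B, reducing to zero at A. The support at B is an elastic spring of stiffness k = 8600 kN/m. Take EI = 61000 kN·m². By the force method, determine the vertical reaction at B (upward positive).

Release the roller at B. Primary structure: cantilever fixed at A.
Deflection at B on the released cantilever, summing each load's contribution:
  point load 87.5 at a = 2.25: Pa²(3L − a)/(6EI) = 1495/EI
  triangular load, peak 20 at the free end: 11w₀L⁴/(120EI) = 5801/EI
  δ_0 = 7296/EI
Flexibility coefficient — unit upward force at B: δ_{BB} = L³/(3EI) = 140.6/EI.
With EI = 61000 kN·m²: δ_0 = 0.1196 m and δ_{BB} = 0.002305 m/kN.
Compatibility — the spring shortens by R_B/k under the reaction it provides: δ_0 − R_B·δ_{BB} = R_B/k. With 1/k = 0.000116 m/kN, R_B = δ_0 / (δ_{BB} + 1/k) = 0.1196 / (0.002305 + 0.000116) = 49.39 kN.

R_B = 49.39 kN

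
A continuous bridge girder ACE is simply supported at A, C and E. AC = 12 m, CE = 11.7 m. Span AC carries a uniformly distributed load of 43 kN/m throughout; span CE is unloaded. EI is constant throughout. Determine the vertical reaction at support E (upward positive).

R_E = -33.5 kN

Insert a hinge at C; M_C is the redundant, and each span becomes simply supported.
Discontinuity in slope at C on the released structure — sum the simple-span end rotations:
  span AC: UDL 43: wL³/(24EI) = 3096/EI
  relative rotation θ_0 = (3096 + 0)/EI = 3096/EI
A unit hogging moment at C produces rotation L₁/(3EI) + L₂/(3EI) = 7.9/EI.
Compatibility: M_C·(L₁+L₂)/(3EI) = θ_0, giving M_C = 391.9 kN·m (hogging).
Span CE, ΣM about E: R_C^{CE}·11.7 = 0 + 391.9, so R_C^{CE} = 33.5 kN and R_E = 0 − 33.5 = -33.5 kN.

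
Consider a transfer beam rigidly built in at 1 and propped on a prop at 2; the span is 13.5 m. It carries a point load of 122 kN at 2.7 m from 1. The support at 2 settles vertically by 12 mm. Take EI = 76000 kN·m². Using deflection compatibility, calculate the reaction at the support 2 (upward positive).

Remove the prop at 2; the released (primary) structure is a cantilever built in at 1.
Deflection at 2 on the released cantilever, summing each load's contribution:
  point load 122 at a = 2.7: Pa²(3L − a)/(6EI) = 5603/EI
Tip deflection under a unit load at 2: L³/(3EI) = 820.1/EI.
With EI = 76000 kN·m²: δ_0 = 0.073725 m and δ_{22} = 0.010791 m/kN.
Compatibility — the beam at 2 must follow the support down by 0.012 m: δ_0 − R_2·δ_{22} = 0.012, so R_2 = (0.073725 − 0.012)/0.010791 = 5.72 kN.

R_2 = 5.72 kN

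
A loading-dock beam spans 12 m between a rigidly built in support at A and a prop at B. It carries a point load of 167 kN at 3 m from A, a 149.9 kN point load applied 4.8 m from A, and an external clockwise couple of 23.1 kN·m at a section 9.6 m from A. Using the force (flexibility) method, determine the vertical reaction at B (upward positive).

R_B = 48.3 kN

Take the reaction at B as the redundant and release it; the primary structure is a cantilever fixed at A.
Deflection at B on the released cantilever, summing each load's contribution:
  point load 167 at a = 3: Pa²(3L − a)/(6EI) = 8266/EI
  point load 149.9 at a = 4.8: Pa²(3L − a)/(6EI) = 17959/EI
  clockwise couple 23.1 at a = 9.6: M₀a(2L − a)/(2EI) = 1597/EI
  δ_0 = 27822/EI
Tip deflection under a unit load at B: L³/(3EI) = 576/EI.
The prop prevents deflection at B: R_B = δ_0/δ_{BB} = 27822/576 = 48.3 kN.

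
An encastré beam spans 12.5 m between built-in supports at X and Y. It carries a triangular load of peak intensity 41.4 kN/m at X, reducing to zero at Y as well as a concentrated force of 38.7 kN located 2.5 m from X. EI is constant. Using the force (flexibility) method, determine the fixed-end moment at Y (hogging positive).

Release both end moments; the primary structure is a simply-supported span XY with redundants M_X and M_Y.
On the primary (simply-supported) span, the end slopes from the loading are:
  at X: triangular load, peak 41.4: w₀L³/(45EI) = 1797/EI
  at Y: triangular load, peak 41.4: 7w₀L³/(360EI) = 1572/EI
  at X: point load 38.7 at a = 2.5: Pab(L + b)/(6LEI) = 290.2/EI
  at Y: point load 38.7 at a = 2.5: Pab(L + a)/(6LEI) = 193.5/EI
  θ_X0 = 2087/EI,  θ_Y0 = 1766/EI
Flexibility coefficients: a unit moment at one end gives L/(3EI) there and L/(6EI) at the far end, so f₁₁ = f₂₂ = 4.167/EI and f₁₂ = f₂₁ = 2.083/EI.
Compatibility — zero rotation at each built-in end:
  4.167 M_X + 2.083 M_Y = 2087
  2.083 M_X + 4.167 M_Y = 1766
Solving the pair gives M_X = 385.4 kN·m and M_Y = 231.1 kN·m (hogging).

M_Y = 231.1 kN·m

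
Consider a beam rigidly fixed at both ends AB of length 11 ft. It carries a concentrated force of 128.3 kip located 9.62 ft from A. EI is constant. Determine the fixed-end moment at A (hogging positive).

Release both end moments; the primary structure is a simply-supported span AB with redundants M_A and M_B.
On the primary (simply-supported) span, the end slopes from the loading are:
  at A: point load 128.3 at a = 9.62: Pab(L + b)/(6LEI) = 319.5/EI
  at B: point load 128.3 at a = 9.62: Pab(L + a)/(6LEI) = 532.1/EI
  θ_A0 = 319.5/EI,  θ_B0 = 532.1/EI
Flexibility coefficients: a unit moment at one end gives L/(3EI) there and L/(6EI) at the far end, so f₁₁ = f₂₂ = 3.667/EI and f₁₂ = f₂₁ = 1.833/EI.
Compatibility — zero rotation at each built-in end:
  3.667 M_A + 1.833 M_B = 319.5
  1.833 M_A + 3.667 M_B = 532.1
Solving the pair gives M_A = 19.43 kip·ft and M_B = 135.4 kip·ft (hogging).

M_A = 19.43 kip·ft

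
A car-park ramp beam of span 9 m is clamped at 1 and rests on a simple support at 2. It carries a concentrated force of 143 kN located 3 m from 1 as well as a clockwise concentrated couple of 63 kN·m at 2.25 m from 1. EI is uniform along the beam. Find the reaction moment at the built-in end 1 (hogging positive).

Choose R_2 as the redundant. The primary structure is the cantilever fixed at 1.
Downward deflection at the released point 2 due to the loads:
  point load 143 at a = 3: Pa²(3L − a)/(6EI) = 5148/EI
  clockwise couple 63 at a = 2.25: M₀a(2L − a)/(2EI) = 1116/EI
  δ_0 = 6264/EI
Tip deflection under a unit load at 2: L³/(3EI) = 243/EI.
The prop prevents deflection at 2: R_2 = δ_0/δ_{22} = 6264/243 = 25.78 kN.
Moment equilibrium about 1: M_1 = Σ(load moments about 1) − R_2·L = 492 − 25.78×9 = 260 kN·m.

M_1 = 260 kN·m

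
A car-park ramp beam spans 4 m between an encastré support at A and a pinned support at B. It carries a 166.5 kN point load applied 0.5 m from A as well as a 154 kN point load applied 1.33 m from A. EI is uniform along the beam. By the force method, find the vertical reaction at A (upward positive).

Remove the prop at B; the released (primary) structure is a cantilever built in at A.
Primary-structure tip deflection at B by superposition:
  point load 166.5 at a = 0.5: Pa²(3L − a)/(6EI) = 79.78/EI
  point load 154 at a = 1.33: Pa²(3L − a)/(6EI) = 484.4/EI
  δ_0 = 564.2/EI
Flexibility coefficient — unit upward force at B: δ_{BB} = L³/(3EI) = 21.33/EI.
The prop prevents deflection at B: R_B = δ_0/δ_{BB} = 564.2/21.33 = 26.45 kN.
Vertical equilibrium: R_A = ΣP − R_B = 320.5 − 26.45 = 294.1 kN.

R_A = 294.1 kN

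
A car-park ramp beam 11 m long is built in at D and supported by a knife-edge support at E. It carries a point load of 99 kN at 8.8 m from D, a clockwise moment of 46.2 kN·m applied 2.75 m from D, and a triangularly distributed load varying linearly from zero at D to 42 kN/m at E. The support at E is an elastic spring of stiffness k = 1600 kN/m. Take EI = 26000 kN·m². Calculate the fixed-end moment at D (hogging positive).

M_D = 494.4 kN·m

Choose R_E as the redundant. The primary structure is the cantilever fixed at D.
Downward deflection at the released point E due to the loads:
  point load 99 at a = 8.8: Pa²(3L − a)/(6EI) = 30922/EI
  clockwise couple 46.2 at a = 2.75: M₀a(2L − a)/(2EI) = 1223/EI
  triangular load, peak 42 at the free end: 11w₀L⁴/(120EI) = 56368/EI
  δ_0 = 88512/EI
Flexibility coefficient — unit upward force at E: δ_{EE} = L³/(3EI) = 443.7/EI.
With EI = 26000 kN·m²: δ_0 = 3.4043 m and δ_{EE} = 0.017064 m/kN.
Compatibility — the spring shortens by R_E/k under the reaction it provides: δ_0 − R_E·δ_{EE} = R_E/k. With 1/k = 0.000625 m/kN, R_E = δ_0 / (δ_{EE} + 1/k) = 3.4043 / (0.017064 + 0.000625) = 192.5 kN.
Moment equilibrium about D: M_D = Σ(load moments about D) − R_E·L = 2611 − 192.5×11 = 494.4 kN·m.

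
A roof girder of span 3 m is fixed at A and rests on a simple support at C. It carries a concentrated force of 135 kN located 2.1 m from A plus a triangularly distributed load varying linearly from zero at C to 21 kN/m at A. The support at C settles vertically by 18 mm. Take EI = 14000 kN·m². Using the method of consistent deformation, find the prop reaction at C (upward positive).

Choose R_C as the redundant. The primary structure is the cantilever fixed at A.
Downward deflection at the released point C due to the loads:
  point load 135 at a = 2.1: Pa²(3L − a)/(6EI) = 684.7/EI
  triangular load, peak 21 at the fixed end: w₀L⁴/(30EI) = 56.7/EI
  δ_0 = 741.4/EI
Tip deflection under a unit load at C: L³/(3EI) = 9/EI.
With EI = 14000 kN·m²: δ_0 = 0.052954 m and δ_{CC} = 0.000643 m/kN.
Compatibility — the beam at C must follow the support down by 0.018 m: δ_0 − R_C·δ_{CC} = 0.018, so R_C = (0.052954 − 0.018)/0.000643 = 54.37 kN.

R_C = 54.37 kN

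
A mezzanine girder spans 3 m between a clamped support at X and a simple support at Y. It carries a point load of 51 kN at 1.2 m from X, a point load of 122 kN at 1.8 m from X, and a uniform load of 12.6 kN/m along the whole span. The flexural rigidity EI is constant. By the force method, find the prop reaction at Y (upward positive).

Remove the prop at Y; the released (primary) structure is a cantilever built in at X.
Deflection at Y on the released cantilever, summing each load's contribution:
  point load 51 at a = 1.2: Pa²(3L − a)/(6EI) = 95.47/EI
  point load 122 at a = 1.8: Pa²(3L − a)/(6EI) = 474.3/EI
  UDL 12.6: wL⁴/(8EI) = 127.6/EI
  δ_0 = 697.4/EI
Tip deflection under a unit load at Y: L³/(3EI) = 9/EI.
Compatibility at Y: δ_0 − R_Y·δ_{YY} = 0, so R_Y = 697.4/9 = 77.49 kN.

R_Y = 77.49 kN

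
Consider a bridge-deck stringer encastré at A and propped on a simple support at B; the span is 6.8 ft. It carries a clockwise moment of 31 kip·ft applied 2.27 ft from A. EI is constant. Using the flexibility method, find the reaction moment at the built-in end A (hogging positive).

Release the roller at B. Primary structure: cantilever fixed at A.
Primary-structure tip deflection at B by superposition:
  clockwise couple 31 at a = 2.27: M₀a(2L − a)/(2EI) = 398.6/EI
Flexibility coefficient — unit upward force at B: δ_{BB} = L³/(3EI) = 104.8/EI.
Compatibility at B: δ_0 − R_B·δ_{BB} = 0, so R_B = 398.6/104.8 = 3.803 kip.
Moment equilibrium about A: M_A = Σ(load moments about A) − R_B·L = 31 − 3.803×6.8 = 5.136 kip·ft.

M_A = 5.136 kip·ft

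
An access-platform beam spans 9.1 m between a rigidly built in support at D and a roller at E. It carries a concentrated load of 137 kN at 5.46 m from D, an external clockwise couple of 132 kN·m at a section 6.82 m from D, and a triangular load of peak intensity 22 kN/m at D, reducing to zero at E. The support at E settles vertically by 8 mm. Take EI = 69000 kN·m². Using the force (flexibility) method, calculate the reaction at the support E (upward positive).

Take the reaction at E as the redundant and release it; the primary structure is a cantilever fixed at D.
Deflection at E on the released cantilever, summing each load's contribution:
  point load 137 at a = 5.46: Pa²(3L − a)/(6EI) = 14866/EI
  clockwise couple 132 at a = 6.82: M₀a(2L − a)/(2EI) = 5122/EI
  triangular load, peak 22 at the fixed end: w₀L⁴/(30EI) = 5029/EI
  δ_0 = 25018/EI
Tip deflection under a unit load at E: L³/(3EI) = 251.2/EI.
With EI = 69000 kN·m²: δ_0 = 0.36257 m and δ_{EE} = 0.00364 m/kN.
Compatibility — the beam at E must follow the support down by 0.008 m: δ_0 − R_E·δ_{EE} = 0.008, so R_E = (0.36257 − 0.008)/0.00364 = 97.4 kN.

R_E = 97.4 kN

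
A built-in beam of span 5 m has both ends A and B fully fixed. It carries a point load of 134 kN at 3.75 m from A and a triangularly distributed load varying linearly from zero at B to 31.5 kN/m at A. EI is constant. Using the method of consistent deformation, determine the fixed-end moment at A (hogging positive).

Take the two fixed-end moments M_A, M_B as redundants; the released structure is the simple span AB.
Simple-span end rotations at A and B under the given loads:
  at A: point load 134 at a = 3.75: Pab(L + b)/(6LEI) = 130.9/EI
  at B: point load 134 at a = 3.75: Pab(L + a)/(6LEI) = 183.2/EI
  at A: triangular load, peak 31.5: w₀L³/(45EI) = 87.5/EI
  at B: triangular load, peak 31.5: 7w₀L³/(360EI) = 76.56/EI
  θ_A0 = 218.4/EI,  θ_B0 = 259.8/EI
Flexibility coefficients: a unit moment at one end gives L/(3EI) there and L/(6EI) at the far end, so f₁₁ = f₂₂ = 1.667/EI and f₁₂ = f₂₁ = 0.8333/EI.
Compatibility — zero rotation at each built-in end:
  1.667 M_A + 0.8333 M_B = 218.4
  0.8333 M_A + 1.667 M_B = 259.8
Solving the pair gives M_A = 70.78 kN·m and M_B = 120.5 kN·m (hogging).

M_A = 70.78 kN·m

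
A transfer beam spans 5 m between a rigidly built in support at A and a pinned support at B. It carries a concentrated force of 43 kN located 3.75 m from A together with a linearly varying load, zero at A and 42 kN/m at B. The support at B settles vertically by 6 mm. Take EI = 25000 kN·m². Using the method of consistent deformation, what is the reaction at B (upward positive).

Take the reaction at B as the redundant and release it; the primary structure is a cantilever fixed at A.
Downward deflection at the released point B due to the loads:
  point load 43 at a = 3.75: Pa²(3L − a)/(6EI) = 1134/EI
  triangular load, peak 42 at the free end: 11w₀L⁴/(120EI) = 2406/EI
  δ_0 = 3540/EI
Flexibility coefficient — unit upward force at B: δ_{BB} = L³/(3EI) = 41.67/EI.
With EI = 25000 kN·m²: δ_0 = 0.1416 m and δ_{BB} = 0.001667 m/kN.
Compatibility — the beam at B must follow the support down by 0.006 m: δ_0 − R_B·δ_{BB} = 0.006, so R_B = (0.1416 − 0.006)/0.001667 = 81.36 kN.

R_B = 81.36 kN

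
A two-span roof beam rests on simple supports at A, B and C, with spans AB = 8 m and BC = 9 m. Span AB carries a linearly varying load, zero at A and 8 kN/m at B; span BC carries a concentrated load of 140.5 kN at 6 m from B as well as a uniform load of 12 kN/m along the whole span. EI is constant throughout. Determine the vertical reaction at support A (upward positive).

Release continuity at B by inserting a hinge; the redundant is the internal moment M_B. The primary structure is two simply-supported spans AB and BC.
Rotations at B on the released spans (each span's end-slope, ×1/EI):
  span AB: triangular load, peak 8: w₀L³/(45EI) = 91.02/EI
  span BC: point load 140.5 at a = 6: Pab(L + b)/(6LEI) = 562/EI
  span BC: UDL 12: wL³/(24EI) = 364.5/EI
  relative rotation θ_0 = (91.02 + 926.5)/EI = 1018/EI
A unit hogging moment at B produces rotation L₁/(3EI) + L₂/(3EI) = 5.667/EI.
Compatibility: M_B·(L₁+L₂)/(3EI) = θ_0, giving M_B = 179.6 kN·m (hogging).
Span AB, ΣM about A with M_B applied at B: R_B^{AB}·8 = 170.7 + 179.6, so R_B^{AB} = 43.78 kN and R_A = 32 − 43.78 = -11.78 kN.

R_A = -11.78 kN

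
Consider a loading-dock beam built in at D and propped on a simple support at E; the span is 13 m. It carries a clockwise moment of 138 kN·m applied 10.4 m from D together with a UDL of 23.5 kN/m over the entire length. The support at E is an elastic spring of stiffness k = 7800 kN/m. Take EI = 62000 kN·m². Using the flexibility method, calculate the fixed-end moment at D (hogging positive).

M_D = 453.8 kN·m

Remove the prop at E; the released (primary) structure is a cantilever built in at D.
Primary-structure tip deflection at E by superposition:
  clockwise couple 138 at a = 10.4: M₀a(2L − a)/(2EI) = 11195/EI
  UDL 23.5: wL⁴/(8EI) = 83898/EI
  δ_0 = 95092/EI
Tip deflection under a unit load at E: L³/(3EI) = 732.3/EI.
With EI = 62000 kN·m²: δ_0 = 1.5337 m and δ_{EE} = 0.011812 m/kN.
Compatibility — the spring shortens by R_E/k under the reaction it provides: δ_0 − R_E·δ_{EE} = R_E/k. With 1/k = 0.000128 m/kN, R_E = δ_0 / (δ_{EE} + 1/k) = 1.5337 / (0.011812 + 0.000128) = 128.5 kN.
Moment equilibrium about D: M_D = Σ(load moments about D) − R_E·L = 2124 − 128.5×13 = 453.8 kN·m.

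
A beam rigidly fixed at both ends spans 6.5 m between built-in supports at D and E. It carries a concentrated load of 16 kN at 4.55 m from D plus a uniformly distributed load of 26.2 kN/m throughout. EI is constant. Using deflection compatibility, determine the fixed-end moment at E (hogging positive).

M_E = 107.5 kN·m

Take the two fixed-end moments M_D, M_E as redundants; the released structure is the simple span DE.
Simple-span end rotations at D and E under the given loads:
  at D: point load 16 at a = 4.55: Pab(L + b)/(6LEI) = 30.76/EI
  at E: point load 16 at a = 4.55: Pab(L + a)/(6LEI) = 40.22/EI
  at D: UDL 26.2: wL³/(24EI) = 299.8/EI
  at E: UDL 26.2: wL³/(24EI) = 299.8/EI
  θ_D0 = 330.6/EI,  θ_E0 = 340/EI
Flexibility coefficients: a unit moment at one end gives L/(3EI) there and L/(6EI) at the far end, so f₁₁ = f₂₂ = 2.167/EI and f₁₂ = f₂₁ = 1.083/EI.
Compatibility — zero rotation at each built-in end:
  2.167 M_D + 1.083 M_E = 330.6
  1.083 M_D + 2.167 M_E = 340
Solving the pair gives M_D = 98.8 kN·m and M_E = 107.5 kN·m (hogging).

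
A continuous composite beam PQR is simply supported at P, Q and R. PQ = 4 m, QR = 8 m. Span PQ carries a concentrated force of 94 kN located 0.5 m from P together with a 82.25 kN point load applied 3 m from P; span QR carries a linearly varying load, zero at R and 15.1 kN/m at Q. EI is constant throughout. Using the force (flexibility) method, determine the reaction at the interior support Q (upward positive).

R_Q = 139.4 kN

Take M_Q as the redundant. Released structure: two simple spans PQ and QR with a hinge at Q.
Discontinuity in slope at Q on the released structure — sum the simple-span end rotations:
  span PQ: point load 94 at a = 0.5: Pab(L + a)/(6LEI) = 30.84/EI
  span PQ: point load 82.25 at a = 3: Pab(L + a)/(6LEI) = 71.97/EI
  span QR: triangular load, peak 15.1: w₀L³/(45EI) = 171.8/EI
  relative rotation θ_0 = (102.8 + 171.8)/EI = 274.6/EI
A unit hogging moment at Q produces rotation L₁/(3EI) + L₂/(3EI) = 4/EI.
Compatibility: M_Q·(L₁+L₂)/(3EI) = θ_0, giving M_Q = 68.65 kN·m (hogging).
Span PQ, ΣM about P with M_Q applied at Q: R_Q^{PQ}·4 = 293.8 + 68.65, so R_Q^{PQ} = 90.6 kN and R_P = 176.2 − 90.6 = 85.65 kN.
Span QR, ΣM about R: R_Q^{QR}·8 = 322.1 + 68.65, so R_Q^{QR} = 48.85 kN and R_R = 60.4 − 48.85 = 11.55 kN.
R_Q = 90.6 + 48.85 = 139.4 kN.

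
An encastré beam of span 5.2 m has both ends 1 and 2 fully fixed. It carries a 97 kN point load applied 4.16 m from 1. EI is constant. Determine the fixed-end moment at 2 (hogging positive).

M_2 = 64.56 kN·m

Take the two fixed-end moments M_1, M_2 as redundants; the released structure is the simple span 12.
Simple-span end rotations at 1 and 2 under the given loads:
  at 1: point load 97 at a = 4.16: Pab(L + b)/(6LEI) = 83.93/EI
  at 2: point load 97 at a = 4.16: Pab(L + a)/(6LEI) = 125.9/EI
  θ_10 = 83.93/EI,  θ_20 = 125.9/EI
Flexibility coefficients: a unit moment at one end gives L/(3EI) there and L/(6EI) at the far end, so f₁₁ = f₂₂ = 1.733/EI and f₁₂ = f₂₁ = 0.8667/EI.
Compatibility — zero rotation at each built-in end:
  1.733 M_1 + 0.8667 M_2 = 83.93
  0.8667 M_1 + 1.733 M_2 = 125.9
Solving the pair gives M_1 = 16.14 kN·m and M_2 = 64.56 kN·m (hogging).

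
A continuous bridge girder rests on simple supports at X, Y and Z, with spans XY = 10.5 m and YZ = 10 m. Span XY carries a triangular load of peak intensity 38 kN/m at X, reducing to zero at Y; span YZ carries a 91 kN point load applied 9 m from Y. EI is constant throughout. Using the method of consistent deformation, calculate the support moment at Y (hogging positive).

M_Y = 147.1 kN·m

Take M_Y as the redundant. Released structure: two simple spans XY and YZ with a hinge at Y.
Rotations at Y on the released spans (each span's end-slope, ×1/EI):
  span XY: triangular load, peak 38: 7w₀L³/(360EI) = 855.4/EI
  span YZ: point load 91 at a = 9: Pab(L + b)/(6LEI) = 150.2/EI
  relative rotation θ_0 = (855.4 + 150.2)/EI = 1006/EI
A unit hogging moment at Y produces rotation L₁/(3EI) + L₂/(3EI) = 6.833/EI.
Slope continuity at Y: θ_0 = M_Y·6.833/EI, so M_Y = 1006/6.833 = 147.1 kN·m (hogging).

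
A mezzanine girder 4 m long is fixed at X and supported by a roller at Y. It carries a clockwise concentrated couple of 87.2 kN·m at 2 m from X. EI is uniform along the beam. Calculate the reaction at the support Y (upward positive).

Release the roller at Y. Primary structure: cantilever fixed at X.
Downward deflection at the released point Y due to the loads:
  clockwise couple 87.2 at a = 2: M₀a(2L − a)/(2EI) = 523.2/EI
Tip deflection under a unit load at Y: L³/(3EI) = 21.33/EI.
The prop prevents deflection at Y: R_Y = δ_0/δ_{YY} = 523.2/21.33 = 24.52 kN.

R_Y = 24.52 kN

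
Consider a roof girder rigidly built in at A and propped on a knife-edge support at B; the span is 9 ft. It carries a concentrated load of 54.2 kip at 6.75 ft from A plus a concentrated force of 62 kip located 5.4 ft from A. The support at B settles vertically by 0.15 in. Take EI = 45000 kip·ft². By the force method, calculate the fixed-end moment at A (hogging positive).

Remove the prop at B; the released (primary) structure is a cantilever built in at A.
Free-end deflection of the primary structure under the applied loading (downward +):
  point load 54.2 at a = 6.75: Pa²(3L − a)/(6EI) = 8335/EI
  point load 62 at a = 5.4: Pa²(3L − a)/(6EI) = 6509/EI
  δ_0 = 14843/EI
Flexibility coefficient — unit upward force at B: δ_{BB} = L³/(3EI) = 243/EI.
With EI = 45000 kip·ft²: δ_0 = 0.32985 ft and δ_{BB} = 0.0054 ft/kip.
Compatibility — the beam at B must follow the support down by 0.0125 ft: δ_0 − R_B·δ_{BB} = 0.0125, so R_B = (0.32985 − 0.0125)/0.0054 = 58.77 kip.
Moment equilibrium about A: M_A = Σ(load moments about A) − R_B·L = 700.6 − 58.77×9 = 171.7 kip·ft.

M_A = 171.7 kip·ft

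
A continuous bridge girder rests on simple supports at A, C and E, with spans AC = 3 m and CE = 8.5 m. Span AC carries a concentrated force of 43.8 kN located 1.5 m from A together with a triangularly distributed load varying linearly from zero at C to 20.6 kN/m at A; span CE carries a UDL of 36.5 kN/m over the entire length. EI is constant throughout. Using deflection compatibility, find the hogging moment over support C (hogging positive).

Insert a hinge at C; M_C is the redundant, and each span becomes simply supported.
End slopes at the hinge C, treating each span as simply supported:
  span AC: point load 43.8 at a = 1.5: Pab(L + a)/(6LEI) = 24.64/EI
  span AC: triangular load, peak 20.6: 7w₀L³/(360EI) = 10.81/EI
  span CE: UDL 36.5: wL³/(24EI) = 934/EI
  relative rotation θ_0 = (35.45 + 934)/EI = 969.4/EI
A unit hogging moment at C produces rotation L₁/(3EI) + L₂/(3EI) = 3.833/EI.
Slope continuity at C: θ_0 = M_C·3.833/EI, so M_C = 969.4/3.833 = 252.9 kN·m (hogging).

M_C = 252.9 kN·m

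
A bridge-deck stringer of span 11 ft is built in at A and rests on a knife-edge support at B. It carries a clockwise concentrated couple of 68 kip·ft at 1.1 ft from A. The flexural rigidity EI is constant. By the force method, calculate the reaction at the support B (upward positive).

R_B = 1.762 kip

Choose R_B as the redundant. The primary structure is the cantilever fixed at A.
Deflection at B on the released cantilever, summing each load's contribution:
  clockwise couple 68 at a = 1.1: M₀a(2L − a)/(2EI) = 781.7/EI
Tip deflection under a unit load at B: L³/(3EI) = 443.7/EI.
The prop prevents deflection at B: R_B = δ_0/δ_{BB} = 781.7/443.7 = 1.762 kip.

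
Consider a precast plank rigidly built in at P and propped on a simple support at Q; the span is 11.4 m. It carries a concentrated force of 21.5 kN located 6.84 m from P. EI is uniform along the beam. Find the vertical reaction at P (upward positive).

R_P = 12.21 kN

Release the roller at Q. Primary structure: cantilever fixed at P.
Free-end deflection of the primary structure under the applied loading (downward +):
  point load 21.5 at a = 6.84: Pa²(3L − a)/(6EI) = 4587/EI
Flexibility coefficient — unit upward force at Q: δ_{QQ} = L³/(3EI) = 493.8/EI.
The prop prevents deflection at Q: R_Q = δ_0/δ_{QQ} = 4587/493.8 = 9.288 kN.
Vertical equilibrium: R_P = ΣP − R_Q = 21.5 − 9.288 = 12.21 kN.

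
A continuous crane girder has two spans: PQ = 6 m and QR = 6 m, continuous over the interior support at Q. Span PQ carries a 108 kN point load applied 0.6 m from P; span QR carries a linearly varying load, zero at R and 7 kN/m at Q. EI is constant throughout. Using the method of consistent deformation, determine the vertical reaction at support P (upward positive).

R_P = 93.13 kN

Take M_Q as the redundant. Released structure: two simple spans PQ and QR with a hinge at Q.
Discontinuity in slope at Q on the released structure — sum the simple-span end rotations:
  span PQ: point load 108 at a = 0.6: Pab(L + a)/(6LEI) = 64.15/EI
  span QR: triangular load, peak 7: w₀L³/(45EI) = 33.6/EI
  relative rotation θ_0 = (64.15 + 33.6)/EI = 97.75/EI
A unit hogging moment at Q produces rotation L₁/(3EI) + L₂/(3EI) = 4/EI.
Slope continuity at Q: θ_0 = M_Q·4/EI, so M_Q = 97.75/4 = 24.44 kN·m (hogging).
Span PQ, ΣM about P with M_Q applied at Q: R_Q^{PQ}·6 = 64.8 + 24.44, so R_Q^{PQ} = 14.87 kN and R_P = 108 − 14.87 = 93.13 kN.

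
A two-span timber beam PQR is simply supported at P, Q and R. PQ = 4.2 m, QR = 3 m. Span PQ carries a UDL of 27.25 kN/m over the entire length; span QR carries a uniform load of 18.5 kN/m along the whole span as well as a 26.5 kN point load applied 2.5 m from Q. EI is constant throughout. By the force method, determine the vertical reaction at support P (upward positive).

Insert a hinge at Q; M_Q is the redundant, and each span becomes simply supported.
Discontinuity in slope at Q on the released structure — sum the simple-span end rotations:
  span PQ: UDL 27.25: wL³/(24EI) = 84.12/EI
  span QR: UDL 18.5: wL³/(24EI) = 20.81/EI
  span QR: point load 26.5 at a = 2.5: Pab(L + b)/(6LEI) = 6.441/EI
  relative rotation θ_0 = (84.12 + 27.25)/EI = 111.4/EI
A unit hogging moment at Q produces rotation L₁/(3EI) + L₂/(3EI) = 2.4/EI.
Slope continuity at Q: θ_0 = M_Q·2.4/EI, so M_Q = 111.4/2.4 = 46.41 kN·m (hogging).
Span PQ, ΣM about P with M_Q applied at Q: R_Q^{PQ}·4.2 = 240.3 + 46.41, so R_Q^{PQ} = 68.27 kN and R_P = 114.5 − 68.27 = 46.18 kN.

R_P = 46.18 kN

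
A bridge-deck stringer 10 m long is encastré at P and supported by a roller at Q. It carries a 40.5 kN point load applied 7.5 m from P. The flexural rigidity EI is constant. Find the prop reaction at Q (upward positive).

R_Q = 25.63 kN

Take the reaction at Q as the redundant and release it; the primary structure is a cantilever fixed at P.
Downward deflection at the released point Q due to the loads:
  point load 40.5 at a = 7.5: Pa²(3L − a)/(6EI) = 8543/EI
Flexibility coefficient — unit upward force at Q: δ_{QQ} = L³/(3EI) = 333.3/EI.
Compatibility at Q: δ_0 − R_Q·δ_{QQ} = 0, so R_Q = 8543/333.3 = 25.63 kN.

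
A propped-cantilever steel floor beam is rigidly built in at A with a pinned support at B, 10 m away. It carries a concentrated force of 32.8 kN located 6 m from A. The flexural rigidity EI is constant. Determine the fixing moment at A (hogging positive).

Choose R_B as the redundant. The primary structure is the cantilever fixed at A.
Free-end deflection of the primary structure under the applied loading (downward +):
  point load 32.8 at a = 6: Pa²(3L − a)/(6EI) = 4723/EI
Flexibility coefficient — unit upward force at B: δ_{BB} = L³/(3EI) = 333.3/EI.
Compatibility at B: δ_0 − R_B·δ_{BB} = 0, so R_B = 4723/333.3 = 14.17 kN.
Moment equilibrium about A: M_A = Σ(load moments about A) − R_B·L = 196.8 − 14.17×10 = 55.1 kN·m.

M_A = 55.1 kN·m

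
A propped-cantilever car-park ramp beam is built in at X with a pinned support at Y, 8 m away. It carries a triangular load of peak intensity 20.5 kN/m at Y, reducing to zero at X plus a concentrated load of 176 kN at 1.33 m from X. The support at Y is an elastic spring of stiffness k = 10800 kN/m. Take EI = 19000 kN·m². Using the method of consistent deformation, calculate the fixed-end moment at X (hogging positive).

Remove the prop at Y; the released (primary) structure is a cantilever built in at X.
Downward deflection at the released point Y due to the loads:
  triangular load, peak 20.5 at the free end: 11w₀L⁴/(120EI) = 7697/EI
  point load 176 at a = 1.33: Pa²(3L − a)/(6EI) = 1176/EI
  δ_0 = 8873/EI
Flexibility coefficient — unit upward force at Y: δ_{YY} = L³/(3EI) = 170.7/EI.
With EI = 19000 kN·m²: δ_0 = 0.46702 m and δ_{YY} = 0.008982 m/kN.
Compatibility — the spring shortens by R_Y/k under the reaction it provides: δ_0 − R_Y·δ_{YY} = R_Y/k. With 1/k = 0.000093 m/kN, R_Y = δ_0 / (δ_{YY} + 1/k) = 0.46702 / (0.008982 + 0.000093) = 51.46 kN.
Moment equilibrium about X: M_X = Σ(load moments about X) − R_Y·L = 671.4 − 51.46×8 = 259.7 kN·m.

M_X = 259.7 kN·m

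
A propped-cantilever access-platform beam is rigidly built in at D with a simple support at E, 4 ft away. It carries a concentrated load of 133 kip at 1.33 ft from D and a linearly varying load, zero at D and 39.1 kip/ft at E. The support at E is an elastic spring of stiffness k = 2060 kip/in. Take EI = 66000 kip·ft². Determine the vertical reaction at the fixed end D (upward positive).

R_D = 155.5 kip

Remove the prop at E; the released (primary) structure is a cantilever built in at D.
Primary-structure tip deflection at E by superposition:
  point load 133 at a = 1.33: Pa²(3L − a)/(6EI) = 418.4/EI
  triangular load, peak 39.1 at the free end: 11w₀L⁴/(120EI) = 917.5/EI
  δ_0 = 1336/EI
Tip deflection under a unit load at E: L³/(3EI) = 21.33/EI.
With EI = 66000 kip·ft²: δ_0 = 0.020241 ft and δ_{EE} = 0.000323 ft/kip.
Compatibility — the spring shortens by R_E/k under the reaction it provides: δ_0 − R_E·δ_{EE} = R_E/k. With 1/k = 1/(2060×12) ft/kip = 0.00004 ft/kip, R_E = δ_0 / (δ_{EE} + 1/k) = 0.020241 / (0.000323 + 0.00004) = 55.66 kip.
Vertical equilibrium: R_D = ΣP − R_E = 211.2 − 55.66 = 155.5 kip.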